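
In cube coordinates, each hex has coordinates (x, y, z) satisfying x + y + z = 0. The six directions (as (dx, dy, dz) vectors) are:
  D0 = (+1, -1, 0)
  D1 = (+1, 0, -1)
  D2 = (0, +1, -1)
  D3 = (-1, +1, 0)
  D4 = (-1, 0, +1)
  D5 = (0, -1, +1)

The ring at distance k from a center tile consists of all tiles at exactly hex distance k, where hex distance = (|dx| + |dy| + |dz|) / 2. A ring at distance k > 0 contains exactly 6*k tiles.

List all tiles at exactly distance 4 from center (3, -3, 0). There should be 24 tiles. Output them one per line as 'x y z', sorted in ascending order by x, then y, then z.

Answer: -1 -3 4
-1 -2 3
-1 -1 2
-1 0 1
-1 1 0
0 -4 4
0 1 -1
1 -5 4
1 1 -2
2 -6 4
2 1 -3
3 -7 4
3 1 -4
4 -7 3
4 0 -4
5 -7 2
5 -1 -4
6 -7 1
6 -2 -4
7 -7 0
7 -6 -1
7 -5 -2
7 -4 -3
7 -3 -4

Derivation:
Walk ring at distance 4 from (3, -3, 0):
Start at center + D4*4 = (-1, -3, 4)
  hex 0: (-1, -3, 4)
  hex 1: (0, -4, 4)
  hex 2: (1, -5, 4)
  hex 3: (2, -6, 4)
  hex 4: (3, -7, 4)
  hex 5: (4, -7, 3)
  hex 6: (5, -7, 2)
  hex 7: (6, -7, 1)
  hex 8: (7, -7, 0)
  hex 9: (7, -6, -1)
  hex 10: (7, -5, -2)
  hex 11: (7, -4, -3)
  hex 12: (7, -3, -4)
  hex 13: (6, -2, -4)
  hex 14: (5, -1, -4)
  hex 15: (4, 0, -4)
  hex 16: (3, 1, -4)
  hex 17: (2, 1, -3)
  hex 18: (1, 1, -2)
  hex 19: (0, 1, -1)
  hex 20: (-1, 1, 0)
  hex 21: (-1, 0, 1)
  hex 22: (-1, -1, 2)
  hex 23: (-1, -2, 3)
Sorted: 24 hexes.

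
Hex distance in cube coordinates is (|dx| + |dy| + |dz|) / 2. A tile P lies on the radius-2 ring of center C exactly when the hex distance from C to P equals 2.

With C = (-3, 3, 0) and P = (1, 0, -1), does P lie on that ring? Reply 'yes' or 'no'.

|px - cx| = |1 - (-3)| = 4
|py - cy| = |0 - 3| = 3
|pz - cz| = |-1 - 0| = 1
distance = (4+3+1)/2 = 8/2 = 4
radius = 2; distance != radius -> no

Answer: no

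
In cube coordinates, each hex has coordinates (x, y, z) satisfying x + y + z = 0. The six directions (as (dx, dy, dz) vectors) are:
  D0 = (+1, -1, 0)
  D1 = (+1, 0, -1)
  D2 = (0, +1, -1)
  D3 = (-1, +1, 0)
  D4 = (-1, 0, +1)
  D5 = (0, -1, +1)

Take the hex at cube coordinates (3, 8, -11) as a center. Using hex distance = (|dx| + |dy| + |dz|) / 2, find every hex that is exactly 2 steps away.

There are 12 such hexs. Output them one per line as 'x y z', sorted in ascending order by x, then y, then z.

Answer: 1 8 -9
1 9 -10
1 10 -11
2 7 -9
2 10 -12
3 6 -9
3 10 -13
4 6 -10
4 9 -13
5 6 -11
5 7 -12
5 8 -13

Derivation:
Walk ring at distance 2 from (3, 8, -11):
Start at center + D4*2 = (1, 8, -9)
  hex 0: (1, 8, -9)
  hex 1: (2, 7, -9)
  hex 2: (3, 6, -9)
  hex 3: (4, 6, -10)
  hex 4: (5, 6, -11)
  hex 5: (5, 7, -12)
  hex 6: (5, 8, -13)
  hex 7: (4, 9, -13)
  hex 8: (3, 10, -13)
  hex 9: (2, 10, -12)
  hex 10: (1, 10, -11)
  hex 11: (1, 9, -10)
Sorted: 12 hexes.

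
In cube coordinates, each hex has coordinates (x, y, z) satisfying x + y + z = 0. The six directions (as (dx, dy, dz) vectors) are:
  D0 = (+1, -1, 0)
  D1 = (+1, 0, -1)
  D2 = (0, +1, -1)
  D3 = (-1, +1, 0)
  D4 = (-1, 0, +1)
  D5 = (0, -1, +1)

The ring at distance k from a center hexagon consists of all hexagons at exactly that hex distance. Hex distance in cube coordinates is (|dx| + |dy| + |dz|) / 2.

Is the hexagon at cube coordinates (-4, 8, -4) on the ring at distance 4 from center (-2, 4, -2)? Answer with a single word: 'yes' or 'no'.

|px - cx| = |-4 - (-2)| = 2
|py - cy| = |8 - 4| = 4
|pz - cz| = |-4 - (-2)| = 2
distance = (2+4+2)/2 = 8/2 = 4
radius = 4; distance == radius -> yes

Answer: yes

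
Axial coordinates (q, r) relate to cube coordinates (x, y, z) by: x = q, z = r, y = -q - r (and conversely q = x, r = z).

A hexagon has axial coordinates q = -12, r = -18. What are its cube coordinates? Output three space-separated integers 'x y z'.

x = q = -12
z = r = -18
y = -x - z = -(-12) - (-18) = 30

Answer: -12 30 -18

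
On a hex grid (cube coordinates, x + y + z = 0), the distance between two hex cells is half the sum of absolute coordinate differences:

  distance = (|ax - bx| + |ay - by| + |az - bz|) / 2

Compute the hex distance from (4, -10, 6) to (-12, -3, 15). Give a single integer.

|ax - bx| = |4 - (-12)| = 16
|ay - by| = |-10 - (-3)| = 7
|az - bz| = |6 - 15| = 9
distance = (16 + 7 + 9) / 2 = 32 / 2 = 16

Answer: 16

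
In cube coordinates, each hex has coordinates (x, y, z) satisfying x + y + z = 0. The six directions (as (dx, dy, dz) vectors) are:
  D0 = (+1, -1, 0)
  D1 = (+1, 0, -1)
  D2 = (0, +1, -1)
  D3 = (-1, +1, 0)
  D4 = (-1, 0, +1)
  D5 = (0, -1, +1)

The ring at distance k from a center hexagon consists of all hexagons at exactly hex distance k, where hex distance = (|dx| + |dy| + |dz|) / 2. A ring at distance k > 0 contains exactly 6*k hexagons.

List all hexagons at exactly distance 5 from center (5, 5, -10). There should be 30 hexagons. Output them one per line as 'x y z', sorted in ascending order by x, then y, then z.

Answer: 0 5 -5
0 6 -6
0 7 -7
0 8 -8
0 9 -9
0 10 -10
1 4 -5
1 10 -11
2 3 -5
2 10 -12
3 2 -5
3 10 -13
4 1 -5
4 10 -14
5 0 -5
5 10 -15
6 0 -6
6 9 -15
7 0 -7
7 8 -15
8 0 -8
8 7 -15
9 0 -9
9 6 -15
10 0 -10
10 1 -11
10 2 -12
10 3 -13
10 4 -14
10 5 -15

Derivation:
Walk ring at distance 5 from (5, 5, -10):
Start at center + D4*5 = (0, 5, -5)
  hex 0: (0, 5, -5)
  hex 1: (1, 4, -5)
  hex 2: (2, 3, -5)
  hex 3: (3, 2, -5)
  hex 4: (4, 1, -5)
  hex 5: (5, 0, -5)
  hex 6: (6, 0, -6)
  hex 7: (7, 0, -7)
  hex 8: (8, 0, -8)
  hex 9: (9, 0, -9)
  hex 10: (10, 0, -10)
  hex 11: (10, 1, -11)
  hex 12: (10, 2, -12)
  hex 13: (10, 3, -13)
  hex 14: (10, 4, -14)
  hex 15: (10, 5, -15)
  hex 16: (9, 6, -15)
  hex 17: (8, 7, -15)
  hex 18: (7, 8, -15)
  hex 19: (6, 9, -15)
  hex 20: (5, 10, -15)
  hex 21: (4, 10, -14)
  hex 22: (3, 10, -13)
  hex 23: (2, 10, -12)
  hex 24: (1, 10, -11)
  hex 25: (0, 10, -10)
  hex 26: (0, 9, -9)
  hex 27: (0, 8, -8)
  hex 28: (0, 7, -7)
  hex 29: (0, 6, -6)
Sorted: 30 hexes.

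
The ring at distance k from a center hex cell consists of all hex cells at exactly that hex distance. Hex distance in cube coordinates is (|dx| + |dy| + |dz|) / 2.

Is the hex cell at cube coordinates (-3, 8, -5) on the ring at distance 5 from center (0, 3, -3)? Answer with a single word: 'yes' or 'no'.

|px - cx| = |-3 - 0| = 3
|py - cy| = |8 - 3| = 5
|pz - cz| = |-5 - (-3)| = 2
distance = (3+5+2)/2 = 10/2 = 5
radius = 5; distance == radius -> yes

Answer: yes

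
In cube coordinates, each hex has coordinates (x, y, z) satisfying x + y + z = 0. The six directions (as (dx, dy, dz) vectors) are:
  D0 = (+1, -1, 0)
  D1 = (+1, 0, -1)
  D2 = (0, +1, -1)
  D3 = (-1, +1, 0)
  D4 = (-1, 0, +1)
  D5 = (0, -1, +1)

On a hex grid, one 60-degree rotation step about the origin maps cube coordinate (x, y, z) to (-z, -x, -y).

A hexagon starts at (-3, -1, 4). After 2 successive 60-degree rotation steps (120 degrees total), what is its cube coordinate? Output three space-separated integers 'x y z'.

Answer: -1 4 -3

Derivation:
Start: (-3, -1, 4)
Step 1: (-3, -1, 4) -> (-(4), -(-3), -(-1)) = (-4, 3, 1)
Step 2: (-4, 3, 1) -> (-(1), -(-4), -(3)) = (-1, 4, -3)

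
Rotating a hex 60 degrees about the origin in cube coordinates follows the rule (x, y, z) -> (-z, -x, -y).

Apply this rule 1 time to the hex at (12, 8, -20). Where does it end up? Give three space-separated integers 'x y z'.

Answer: 20 -12 -8

Derivation:
Start: (12, 8, -20)
Step 1: (12, 8, -20) -> (-(-20), -(12), -(8)) = (20, -12, -8)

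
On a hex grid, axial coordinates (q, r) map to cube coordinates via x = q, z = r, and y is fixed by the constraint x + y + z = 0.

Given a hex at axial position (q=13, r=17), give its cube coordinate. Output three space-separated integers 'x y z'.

Answer: 13 -30 17

Derivation:
x = q = 13
z = r = 17
y = -x - z = -(13) - (17) = -30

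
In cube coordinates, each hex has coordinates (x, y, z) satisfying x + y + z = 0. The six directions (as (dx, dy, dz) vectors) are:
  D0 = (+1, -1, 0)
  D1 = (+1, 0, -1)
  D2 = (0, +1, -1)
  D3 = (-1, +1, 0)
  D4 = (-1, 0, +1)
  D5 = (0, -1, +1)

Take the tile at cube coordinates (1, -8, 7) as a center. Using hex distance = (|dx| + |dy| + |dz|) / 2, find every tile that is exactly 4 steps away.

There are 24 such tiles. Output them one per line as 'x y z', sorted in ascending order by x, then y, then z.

Walk ring at distance 4 from (1, -8, 7):
Start at center + D4*4 = (-3, -8, 11)
  hex 0: (-3, -8, 11)
  hex 1: (-2, -9, 11)
  hex 2: (-1, -10, 11)
  hex 3: (0, -11, 11)
  hex 4: (1, -12, 11)
  hex 5: (2, -12, 10)
  hex 6: (3, -12, 9)
  hex 7: (4, -12, 8)
  hex 8: (5, -12, 7)
  hex 9: (5, -11, 6)
  hex 10: (5, -10, 5)
  hex 11: (5, -9, 4)
  hex 12: (5, -8, 3)
  hex 13: (4, -7, 3)
  hex 14: (3, -6, 3)
  hex 15: (2, -5, 3)
  hex 16: (1, -4, 3)
  hex 17: (0, -4, 4)
  hex 18: (-1, -4, 5)
  hex 19: (-2, -4, 6)
  hex 20: (-3, -4, 7)
  hex 21: (-3, -5, 8)
  hex 22: (-3, -6, 9)
  hex 23: (-3, -7, 10)
Sorted: 24 hexes.

Answer: -3 -8 11
-3 -7 10
-3 -6 9
-3 -5 8
-3 -4 7
-2 -9 11
-2 -4 6
-1 -10 11
-1 -4 5
0 -11 11
0 -4 4
1 -12 11
1 -4 3
2 -12 10
2 -5 3
3 -12 9
3 -6 3
4 -12 8
4 -7 3
5 -12 7
5 -11 6
5 -10 5
5 -9 4
5 -8 3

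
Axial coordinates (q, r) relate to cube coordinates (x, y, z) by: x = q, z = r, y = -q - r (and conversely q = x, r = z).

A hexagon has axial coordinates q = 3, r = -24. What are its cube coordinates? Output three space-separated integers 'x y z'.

x = q = 3
z = r = -24
y = -x - z = -(3) - (-24) = 21

Answer: 3 21 -24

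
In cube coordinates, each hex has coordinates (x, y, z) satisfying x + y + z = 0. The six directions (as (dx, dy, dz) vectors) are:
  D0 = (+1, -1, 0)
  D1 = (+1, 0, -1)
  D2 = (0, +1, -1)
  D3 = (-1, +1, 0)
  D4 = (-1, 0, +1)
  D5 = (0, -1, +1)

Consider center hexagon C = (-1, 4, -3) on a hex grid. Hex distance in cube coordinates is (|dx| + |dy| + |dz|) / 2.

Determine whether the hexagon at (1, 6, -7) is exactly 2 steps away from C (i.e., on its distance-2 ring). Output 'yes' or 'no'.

|px - cx| = |1 - (-1)| = 2
|py - cy| = |6 - 4| = 2
|pz - cz| = |-7 - (-3)| = 4
distance = (2+2+4)/2 = 8/2 = 4
radius = 2; distance != radius -> no

Answer: no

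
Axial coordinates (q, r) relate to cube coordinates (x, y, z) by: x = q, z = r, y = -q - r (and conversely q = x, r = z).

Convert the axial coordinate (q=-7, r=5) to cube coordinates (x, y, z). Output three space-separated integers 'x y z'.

Answer: -7 2 5

Derivation:
x = q = -7
z = r = 5
y = -x - z = -(-7) - (5) = 2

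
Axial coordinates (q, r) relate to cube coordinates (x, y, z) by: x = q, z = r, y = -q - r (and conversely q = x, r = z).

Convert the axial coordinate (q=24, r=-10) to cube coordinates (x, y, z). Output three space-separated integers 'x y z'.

Answer: 24 -14 -10

Derivation:
x = q = 24
z = r = -10
y = -x - z = -(24) - (-10) = -14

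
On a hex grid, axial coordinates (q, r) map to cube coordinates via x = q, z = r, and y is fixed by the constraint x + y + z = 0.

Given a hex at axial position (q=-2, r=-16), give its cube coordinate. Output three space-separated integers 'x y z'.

x = q = -2
z = r = -16
y = -x - z = -(-2) - (-16) = 18

Answer: -2 18 -16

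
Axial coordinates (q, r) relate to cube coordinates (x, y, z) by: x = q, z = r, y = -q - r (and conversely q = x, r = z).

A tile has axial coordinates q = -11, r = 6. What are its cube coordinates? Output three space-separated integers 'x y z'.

x = q = -11
z = r = 6
y = -x - z = -(-11) - (6) = 5

Answer: -11 5 6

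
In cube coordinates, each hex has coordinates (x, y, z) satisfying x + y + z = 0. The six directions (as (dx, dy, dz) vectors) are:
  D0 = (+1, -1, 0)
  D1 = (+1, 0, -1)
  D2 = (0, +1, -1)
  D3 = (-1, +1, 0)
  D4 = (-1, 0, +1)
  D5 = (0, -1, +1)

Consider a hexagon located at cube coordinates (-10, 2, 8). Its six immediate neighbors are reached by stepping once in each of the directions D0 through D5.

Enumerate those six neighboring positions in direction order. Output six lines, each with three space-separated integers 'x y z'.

Center: (-10, 2, 8). Add each direction:
  D0: (-10, 2, 8) + (1, -1, 0) = (-9, 1, 8)
  D1: (-10, 2, 8) + (1, 0, -1) = (-9, 2, 7)
  D2: (-10, 2, 8) + (0, 1, -1) = (-10, 3, 7)
  D3: (-10, 2, 8) + (-1, 1, 0) = (-11, 3, 8)
  D4: (-10, 2, 8) + (-1, 0, 1) = (-11, 2, 9)
  D5: (-10, 2, 8) + (0, -1, 1) = (-10, 1, 9)

Answer: -9 1 8
-9 2 7
-10 3 7
-11 3 8
-11 2 9
-10 1 9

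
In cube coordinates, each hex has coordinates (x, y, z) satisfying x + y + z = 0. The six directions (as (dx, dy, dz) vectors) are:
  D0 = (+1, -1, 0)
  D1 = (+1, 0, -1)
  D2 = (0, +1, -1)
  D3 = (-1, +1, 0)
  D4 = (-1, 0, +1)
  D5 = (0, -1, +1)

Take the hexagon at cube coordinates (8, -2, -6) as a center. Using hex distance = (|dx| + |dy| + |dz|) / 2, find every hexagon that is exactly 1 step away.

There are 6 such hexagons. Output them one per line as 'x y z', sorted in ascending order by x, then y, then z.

Walk ring at distance 1 from (8, -2, -6):
Start at center + D4*1 = (7, -2, -5)
  hex 0: (7, -2, -5)
  hex 1: (8, -3, -5)
  hex 2: (9, -3, -6)
  hex 3: (9, -2, -7)
  hex 4: (8, -1, -7)
  hex 5: (7, -1, -6)
Sorted: 6 hexes.

Answer: 7 -2 -5
7 -1 -6
8 -3 -5
8 -1 -7
9 -3 -6
9 -2 -7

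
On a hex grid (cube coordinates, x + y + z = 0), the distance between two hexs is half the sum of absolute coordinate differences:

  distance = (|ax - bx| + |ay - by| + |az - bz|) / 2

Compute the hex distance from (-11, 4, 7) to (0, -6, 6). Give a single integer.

Answer: 11

Derivation:
|ax - bx| = |-11 - 0| = 11
|ay - by| = |4 - (-6)| = 10
|az - bz| = |7 - 6| = 1
distance = (11 + 10 + 1) / 2 = 22 / 2 = 11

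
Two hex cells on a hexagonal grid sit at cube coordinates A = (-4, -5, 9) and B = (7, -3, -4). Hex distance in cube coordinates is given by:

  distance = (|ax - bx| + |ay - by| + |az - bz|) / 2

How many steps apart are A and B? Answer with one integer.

Answer: 13

Derivation:
|ax - bx| = |-4 - 7| = 11
|ay - by| = |-5 - (-3)| = 2
|az - bz| = |9 - (-4)| = 13
distance = (11 + 2 + 13) / 2 = 26 / 2 = 13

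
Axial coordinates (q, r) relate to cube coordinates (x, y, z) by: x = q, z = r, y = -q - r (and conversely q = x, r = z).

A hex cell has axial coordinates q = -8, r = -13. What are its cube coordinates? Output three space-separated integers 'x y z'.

Answer: -8 21 -13

Derivation:
x = q = -8
z = r = -13
y = -x - z = -(-8) - (-13) = 21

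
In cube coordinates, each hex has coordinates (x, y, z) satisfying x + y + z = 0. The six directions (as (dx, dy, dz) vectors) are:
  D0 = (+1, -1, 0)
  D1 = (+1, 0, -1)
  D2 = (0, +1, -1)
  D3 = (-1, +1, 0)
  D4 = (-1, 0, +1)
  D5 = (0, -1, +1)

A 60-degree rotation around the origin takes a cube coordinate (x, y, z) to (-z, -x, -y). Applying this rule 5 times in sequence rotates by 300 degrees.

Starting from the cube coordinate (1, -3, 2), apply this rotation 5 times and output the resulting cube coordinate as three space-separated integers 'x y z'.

Answer: 3 -2 -1

Derivation:
Start: (1, -3, 2)
Step 1: (1, -3, 2) -> (-(2), -(1), -(-3)) = (-2, -1, 3)
Step 2: (-2, -1, 3) -> (-(3), -(-2), -(-1)) = (-3, 2, 1)
Step 3: (-3, 2, 1) -> (-(1), -(-3), -(2)) = (-1, 3, -2)
Step 4: (-1, 3, -2) -> (-(-2), -(-1), -(3)) = (2, 1, -3)
Step 5: (2, 1, -3) -> (-(-3), -(2), -(1)) = (3, -2, -1)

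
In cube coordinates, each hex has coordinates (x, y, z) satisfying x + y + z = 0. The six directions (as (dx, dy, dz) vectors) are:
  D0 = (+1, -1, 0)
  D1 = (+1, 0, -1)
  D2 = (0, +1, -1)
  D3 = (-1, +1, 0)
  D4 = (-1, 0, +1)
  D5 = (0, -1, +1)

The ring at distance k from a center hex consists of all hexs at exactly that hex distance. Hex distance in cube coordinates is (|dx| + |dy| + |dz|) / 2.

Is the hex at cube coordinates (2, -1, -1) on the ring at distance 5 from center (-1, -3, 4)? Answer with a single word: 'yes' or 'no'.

Answer: yes

Derivation:
|px - cx| = |2 - (-1)| = 3
|py - cy| = |-1 - (-3)| = 2
|pz - cz| = |-1 - 4| = 5
distance = (3+2+5)/2 = 10/2 = 5
radius = 5; distance == radius -> yes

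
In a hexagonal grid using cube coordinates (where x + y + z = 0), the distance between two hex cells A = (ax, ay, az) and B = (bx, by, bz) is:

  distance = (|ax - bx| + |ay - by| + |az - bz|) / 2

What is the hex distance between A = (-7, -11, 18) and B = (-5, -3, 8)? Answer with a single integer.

|ax - bx| = |-7 - (-5)| = 2
|ay - by| = |-11 - (-3)| = 8
|az - bz| = |18 - 8| = 10
distance = (2 + 8 + 10) / 2 = 20 / 2 = 10

Answer: 10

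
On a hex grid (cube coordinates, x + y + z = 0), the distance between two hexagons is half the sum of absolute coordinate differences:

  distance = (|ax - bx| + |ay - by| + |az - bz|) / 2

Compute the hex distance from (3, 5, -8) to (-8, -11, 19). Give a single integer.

Answer: 27

Derivation:
|ax - bx| = |3 - (-8)| = 11
|ay - by| = |5 - (-11)| = 16
|az - bz| = |-8 - 19| = 27
distance = (11 + 16 + 27) / 2 = 54 / 2 = 27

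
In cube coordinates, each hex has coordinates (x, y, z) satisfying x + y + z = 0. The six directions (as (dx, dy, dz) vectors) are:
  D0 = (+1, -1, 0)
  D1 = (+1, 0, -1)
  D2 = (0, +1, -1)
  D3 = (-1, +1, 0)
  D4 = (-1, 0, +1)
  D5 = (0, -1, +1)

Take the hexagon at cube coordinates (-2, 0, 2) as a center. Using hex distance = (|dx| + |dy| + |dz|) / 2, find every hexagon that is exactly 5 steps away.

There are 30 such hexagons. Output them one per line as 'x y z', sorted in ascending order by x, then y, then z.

Walk ring at distance 5 from (-2, 0, 2):
Start at center + D4*5 = (-7, 0, 7)
  hex 0: (-7, 0, 7)
  hex 1: (-6, -1, 7)
  hex 2: (-5, -2, 7)
  hex 3: (-4, -3, 7)
  hex 4: (-3, -4, 7)
  hex 5: (-2, -5, 7)
  hex 6: (-1, -5, 6)
  hex 7: (0, -5, 5)
  hex 8: (1, -5, 4)
  hex 9: (2, -5, 3)
  hex 10: (3, -5, 2)
  hex 11: (3, -4, 1)
  hex 12: (3, -3, 0)
  hex 13: (3, -2, -1)
  hex 14: (3, -1, -2)
  hex 15: (3, 0, -3)
  hex 16: (2, 1, -3)
  hex 17: (1, 2, -3)
  hex 18: (0, 3, -3)
  hex 19: (-1, 4, -3)
  hex 20: (-2, 5, -3)
  hex 21: (-3, 5, -2)
  hex 22: (-4, 5, -1)
  hex 23: (-5, 5, 0)
  hex 24: (-6, 5, 1)
  hex 25: (-7, 5, 2)
  hex 26: (-7, 4, 3)
  hex 27: (-7, 3, 4)
  hex 28: (-7, 2, 5)
  hex 29: (-7, 1, 6)
Sorted: 30 hexes.

Answer: -7 0 7
-7 1 6
-7 2 5
-7 3 4
-7 4 3
-7 5 2
-6 -1 7
-6 5 1
-5 -2 7
-5 5 0
-4 -3 7
-4 5 -1
-3 -4 7
-3 5 -2
-2 -5 7
-2 5 -3
-1 -5 6
-1 4 -3
0 -5 5
0 3 -3
1 -5 4
1 2 -3
2 -5 3
2 1 -3
3 -5 2
3 -4 1
3 -3 0
3 -2 -1
3 -1 -2
3 0 -3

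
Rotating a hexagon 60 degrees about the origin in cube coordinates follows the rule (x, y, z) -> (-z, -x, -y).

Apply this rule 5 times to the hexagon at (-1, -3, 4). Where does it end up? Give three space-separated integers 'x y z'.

Answer: 3 -4 1

Derivation:
Start: (-1, -3, 4)
Step 1: (-1, -3, 4) -> (-(4), -(-1), -(-3)) = (-4, 1, 3)
Step 2: (-4, 1, 3) -> (-(3), -(-4), -(1)) = (-3, 4, -1)
Step 3: (-3, 4, -1) -> (-(-1), -(-3), -(4)) = (1, 3, -4)
Step 4: (1, 3, -4) -> (-(-4), -(1), -(3)) = (4, -1, -3)
Step 5: (4, -1, -3) -> (-(-3), -(4), -(-1)) = (3, -4, 1)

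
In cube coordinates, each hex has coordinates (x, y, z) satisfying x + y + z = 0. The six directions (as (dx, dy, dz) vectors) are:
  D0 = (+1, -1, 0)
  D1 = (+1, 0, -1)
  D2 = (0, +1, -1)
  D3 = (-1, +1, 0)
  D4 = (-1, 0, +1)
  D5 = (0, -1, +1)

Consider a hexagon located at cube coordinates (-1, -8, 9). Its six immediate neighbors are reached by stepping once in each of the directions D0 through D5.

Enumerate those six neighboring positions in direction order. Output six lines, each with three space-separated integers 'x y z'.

Center: (-1, -8, 9). Add each direction:
  D0: (-1, -8, 9) + (1, -1, 0) = (0, -9, 9)
  D1: (-1, -8, 9) + (1, 0, -1) = (0, -8, 8)
  D2: (-1, -8, 9) + (0, 1, -1) = (-1, -7, 8)
  D3: (-1, -8, 9) + (-1, 1, 0) = (-2, -7, 9)
  D4: (-1, -8, 9) + (-1, 0, 1) = (-2, -8, 10)
  D5: (-1, -8, 9) + (0, -1, 1) = (-1, -9, 10)

Answer: 0 -9 9
0 -8 8
-1 -7 8
-2 -7 9
-2 -8 10
-1 -9 10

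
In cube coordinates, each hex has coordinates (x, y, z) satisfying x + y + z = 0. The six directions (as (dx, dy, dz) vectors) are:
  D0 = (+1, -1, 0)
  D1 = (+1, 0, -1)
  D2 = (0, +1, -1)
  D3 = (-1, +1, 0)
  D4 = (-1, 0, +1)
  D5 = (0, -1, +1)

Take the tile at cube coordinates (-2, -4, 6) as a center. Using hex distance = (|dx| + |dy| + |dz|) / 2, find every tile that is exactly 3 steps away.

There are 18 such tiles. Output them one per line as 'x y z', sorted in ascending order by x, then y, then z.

Walk ring at distance 3 from (-2, -4, 6):
Start at center + D4*3 = (-5, -4, 9)
  hex 0: (-5, -4, 9)
  hex 1: (-4, -5, 9)
  hex 2: (-3, -6, 9)
  hex 3: (-2, -7, 9)
  hex 4: (-1, -7, 8)
  hex 5: (0, -7, 7)
  hex 6: (1, -7, 6)
  hex 7: (1, -6, 5)
  hex 8: (1, -5, 4)
  hex 9: (1, -4, 3)
  hex 10: (0, -3, 3)
  hex 11: (-1, -2, 3)
  hex 12: (-2, -1, 3)
  hex 13: (-3, -1, 4)
  hex 14: (-4, -1, 5)
  hex 15: (-5, -1, 6)
  hex 16: (-5, -2, 7)
  hex 17: (-5, -3, 8)
Sorted: 18 hexes.

Answer: -5 -4 9
-5 -3 8
-5 -2 7
-5 -1 6
-4 -5 9
-4 -1 5
-3 -6 9
-3 -1 4
-2 -7 9
-2 -1 3
-1 -7 8
-1 -2 3
0 -7 7
0 -3 3
1 -7 6
1 -6 5
1 -5 4
1 -4 3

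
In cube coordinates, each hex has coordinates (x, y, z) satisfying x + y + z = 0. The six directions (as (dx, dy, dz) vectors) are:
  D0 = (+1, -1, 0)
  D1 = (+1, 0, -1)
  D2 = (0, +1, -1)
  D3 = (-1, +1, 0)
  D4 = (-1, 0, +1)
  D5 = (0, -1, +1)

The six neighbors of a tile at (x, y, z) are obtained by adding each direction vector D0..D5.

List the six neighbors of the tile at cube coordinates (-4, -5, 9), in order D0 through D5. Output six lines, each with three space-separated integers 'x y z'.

Center: (-4, -5, 9). Add each direction:
  D0: (-4, -5, 9) + (1, -1, 0) = (-3, -6, 9)
  D1: (-4, -5, 9) + (1, 0, -1) = (-3, -5, 8)
  D2: (-4, -5, 9) + (0, 1, -1) = (-4, -4, 8)
  D3: (-4, -5, 9) + (-1, 1, 0) = (-5, -4, 9)
  D4: (-4, -5, 9) + (-1, 0, 1) = (-5, -5, 10)
  D5: (-4, -5, 9) + (0, -1, 1) = (-4, -6, 10)

Answer: -3 -6 9
-3 -5 8
-4 -4 8
-5 -4 9
-5 -5 10
-4 -6 10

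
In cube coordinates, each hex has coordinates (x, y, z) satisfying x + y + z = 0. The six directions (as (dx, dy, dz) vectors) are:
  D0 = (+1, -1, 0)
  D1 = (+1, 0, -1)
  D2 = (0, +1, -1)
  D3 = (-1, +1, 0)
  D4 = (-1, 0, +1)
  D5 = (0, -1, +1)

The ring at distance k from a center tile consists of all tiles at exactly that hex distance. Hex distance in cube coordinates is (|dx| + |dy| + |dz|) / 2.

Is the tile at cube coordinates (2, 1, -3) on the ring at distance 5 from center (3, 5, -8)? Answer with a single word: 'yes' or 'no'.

Answer: yes

Derivation:
|px - cx| = |2 - 3| = 1
|py - cy| = |1 - 5| = 4
|pz - cz| = |-3 - (-8)| = 5
distance = (1+4+5)/2 = 10/2 = 5
radius = 5; distance == radius -> yes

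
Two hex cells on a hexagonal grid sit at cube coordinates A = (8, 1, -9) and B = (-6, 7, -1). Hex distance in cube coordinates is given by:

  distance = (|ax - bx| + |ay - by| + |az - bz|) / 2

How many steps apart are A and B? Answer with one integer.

|ax - bx| = |8 - (-6)| = 14
|ay - by| = |1 - 7| = 6
|az - bz| = |-9 - (-1)| = 8
distance = (14 + 6 + 8) / 2 = 28 / 2 = 14

Answer: 14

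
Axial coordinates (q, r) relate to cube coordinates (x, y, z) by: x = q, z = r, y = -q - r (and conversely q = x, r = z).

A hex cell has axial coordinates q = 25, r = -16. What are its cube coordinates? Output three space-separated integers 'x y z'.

x = q = 25
z = r = -16
y = -x - z = -(25) - (-16) = -9

Answer: 25 -9 -16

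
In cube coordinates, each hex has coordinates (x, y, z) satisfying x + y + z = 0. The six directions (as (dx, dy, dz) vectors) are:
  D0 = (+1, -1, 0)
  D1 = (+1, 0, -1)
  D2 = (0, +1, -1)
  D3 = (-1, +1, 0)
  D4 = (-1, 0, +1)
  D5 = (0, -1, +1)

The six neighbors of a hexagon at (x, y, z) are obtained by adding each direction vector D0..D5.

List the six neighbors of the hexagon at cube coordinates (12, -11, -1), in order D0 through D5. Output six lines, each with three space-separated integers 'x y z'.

Center: (12, -11, -1). Add each direction:
  D0: (12, -11, -1) + (1, -1, 0) = (13, -12, -1)
  D1: (12, -11, -1) + (1, 0, -1) = (13, -11, -2)
  D2: (12, -11, -1) + (0, 1, -1) = (12, -10, -2)
  D3: (12, -11, -1) + (-1, 1, 0) = (11, -10, -1)
  D4: (12, -11, -1) + (-1, 0, 1) = (11, -11, 0)
  D5: (12, -11, -1) + (0, -1, 1) = (12, -12, 0)

Answer: 13 -12 -1
13 -11 -2
12 -10 -2
11 -10 -1
11 -11 0
12 -12 0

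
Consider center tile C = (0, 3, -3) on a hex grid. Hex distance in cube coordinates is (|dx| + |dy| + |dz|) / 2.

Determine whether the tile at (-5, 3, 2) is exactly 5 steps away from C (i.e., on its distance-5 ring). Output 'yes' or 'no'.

Answer: yes

Derivation:
|px - cx| = |-5 - 0| = 5
|py - cy| = |3 - 3| = 0
|pz - cz| = |2 - (-3)| = 5
distance = (5+0+5)/2 = 10/2 = 5
radius = 5; distance == radius -> yes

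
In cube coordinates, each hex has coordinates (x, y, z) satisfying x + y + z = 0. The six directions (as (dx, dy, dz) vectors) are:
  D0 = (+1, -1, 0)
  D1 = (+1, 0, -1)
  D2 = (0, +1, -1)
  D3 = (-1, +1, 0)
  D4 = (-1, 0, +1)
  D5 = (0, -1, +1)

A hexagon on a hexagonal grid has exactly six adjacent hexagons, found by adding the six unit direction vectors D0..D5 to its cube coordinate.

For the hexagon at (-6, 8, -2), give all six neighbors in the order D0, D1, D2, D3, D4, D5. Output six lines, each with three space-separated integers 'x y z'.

Answer: -5 7 -2
-5 8 -3
-6 9 -3
-7 9 -2
-7 8 -1
-6 7 -1

Derivation:
Center: (-6, 8, -2). Add each direction:
  D0: (-6, 8, -2) + (1, -1, 0) = (-5, 7, -2)
  D1: (-6, 8, -2) + (1, 0, -1) = (-5, 8, -3)
  D2: (-6, 8, -2) + (0, 1, -1) = (-6, 9, -3)
  D3: (-6, 8, -2) + (-1, 1, 0) = (-7, 9, -2)
  D4: (-6, 8, -2) + (-1, 0, 1) = (-7, 8, -1)
  D5: (-6, 8, -2) + (0, -1, 1) = (-6, 7, -1)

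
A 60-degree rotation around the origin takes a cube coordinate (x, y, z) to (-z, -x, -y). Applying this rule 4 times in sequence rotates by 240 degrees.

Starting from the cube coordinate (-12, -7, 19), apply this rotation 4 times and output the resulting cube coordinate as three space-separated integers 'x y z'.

Answer: 19 -12 -7

Derivation:
Start: (-12, -7, 19)
Step 1: (-12, -7, 19) -> (-(19), -(-12), -(-7)) = (-19, 12, 7)
Step 2: (-19, 12, 7) -> (-(7), -(-19), -(12)) = (-7, 19, -12)
Step 3: (-7, 19, -12) -> (-(-12), -(-7), -(19)) = (12, 7, -19)
Step 4: (12, 7, -19) -> (-(-19), -(12), -(7)) = (19, -12, -7)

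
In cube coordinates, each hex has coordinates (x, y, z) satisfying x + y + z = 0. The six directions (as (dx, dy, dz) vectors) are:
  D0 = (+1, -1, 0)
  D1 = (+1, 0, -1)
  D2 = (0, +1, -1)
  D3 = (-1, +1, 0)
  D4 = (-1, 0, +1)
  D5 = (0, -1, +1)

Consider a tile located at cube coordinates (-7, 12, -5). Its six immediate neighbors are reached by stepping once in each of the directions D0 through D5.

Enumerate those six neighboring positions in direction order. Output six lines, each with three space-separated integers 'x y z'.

Center: (-7, 12, -5). Add each direction:
  D0: (-7, 12, -5) + (1, -1, 0) = (-6, 11, -5)
  D1: (-7, 12, -5) + (1, 0, -1) = (-6, 12, -6)
  D2: (-7, 12, -5) + (0, 1, -1) = (-7, 13, -6)
  D3: (-7, 12, -5) + (-1, 1, 0) = (-8, 13, -5)
  D4: (-7, 12, -5) + (-1, 0, 1) = (-8, 12, -4)
  D5: (-7, 12, -5) + (0, -1, 1) = (-7, 11, -4)

Answer: -6 11 -5
-6 12 -6
-7 13 -6
-8 13 -5
-8 12 -4
-7 11 -4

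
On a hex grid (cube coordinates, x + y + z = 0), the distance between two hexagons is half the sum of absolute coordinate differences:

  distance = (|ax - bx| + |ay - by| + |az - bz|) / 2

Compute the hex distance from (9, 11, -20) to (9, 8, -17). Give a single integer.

|ax - bx| = |9 - 9| = 0
|ay - by| = |11 - 8| = 3
|az - bz| = |-20 - (-17)| = 3
distance = (0 + 3 + 3) / 2 = 6 / 2 = 3

Answer: 3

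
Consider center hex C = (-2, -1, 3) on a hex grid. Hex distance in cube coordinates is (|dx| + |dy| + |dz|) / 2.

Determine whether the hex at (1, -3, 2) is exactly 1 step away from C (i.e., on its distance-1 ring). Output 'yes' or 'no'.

|px - cx| = |1 - (-2)| = 3
|py - cy| = |-3 - (-1)| = 2
|pz - cz| = |2 - 3| = 1
distance = (3+2+1)/2 = 6/2 = 3
radius = 1; distance != radius -> no

Answer: no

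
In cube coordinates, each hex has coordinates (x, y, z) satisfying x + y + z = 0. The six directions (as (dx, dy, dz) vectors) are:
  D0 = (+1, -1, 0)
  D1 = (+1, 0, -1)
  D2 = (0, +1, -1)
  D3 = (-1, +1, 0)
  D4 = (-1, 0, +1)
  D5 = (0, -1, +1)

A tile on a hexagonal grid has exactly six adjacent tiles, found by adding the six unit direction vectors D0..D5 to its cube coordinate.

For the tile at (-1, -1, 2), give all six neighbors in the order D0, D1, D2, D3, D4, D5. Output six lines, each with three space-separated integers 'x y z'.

Center: (-1, -1, 2). Add each direction:
  D0: (-1, -1, 2) + (1, -1, 0) = (0, -2, 2)
  D1: (-1, -1, 2) + (1, 0, -1) = (0, -1, 1)
  D2: (-1, -1, 2) + (0, 1, -1) = (-1, 0, 1)
  D3: (-1, -1, 2) + (-1, 1, 0) = (-2, 0, 2)
  D4: (-1, -1, 2) + (-1, 0, 1) = (-2, -1, 3)
  D5: (-1, -1, 2) + (0, -1, 1) = (-1, -2, 3)

Answer: 0 -2 2
0 -1 1
-1 0 1
-2 0 2
-2 -1 3
-1 -2 3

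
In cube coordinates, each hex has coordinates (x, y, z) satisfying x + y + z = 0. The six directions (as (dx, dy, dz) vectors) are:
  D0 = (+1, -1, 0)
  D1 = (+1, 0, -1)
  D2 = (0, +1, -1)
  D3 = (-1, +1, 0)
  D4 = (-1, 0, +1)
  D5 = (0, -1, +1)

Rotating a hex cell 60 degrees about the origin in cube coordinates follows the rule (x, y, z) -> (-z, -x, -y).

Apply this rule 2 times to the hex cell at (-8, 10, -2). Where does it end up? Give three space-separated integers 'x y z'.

Start: (-8, 10, -2)
Step 1: (-8, 10, -2) -> (-(-2), -(-8), -(10)) = (2, 8, -10)
Step 2: (2, 8, -10) -> (-(-10), -(2), -(8)) = (10, -2, -8)

Answer: 10 -2 -8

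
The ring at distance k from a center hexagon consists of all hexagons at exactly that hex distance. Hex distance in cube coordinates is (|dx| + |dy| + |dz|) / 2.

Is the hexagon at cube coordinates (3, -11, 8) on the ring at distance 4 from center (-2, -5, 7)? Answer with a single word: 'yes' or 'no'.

Answer: no

Derivation:
|px - cx| = |3 - (-2)| = 5
|py - cy| = |-11 - (-5)| = 6
|pz - cz| = |8 - 7| = 1
distance = (5+6+1)/2 = 12/2 = 6
radius = 4; distance != radius -> no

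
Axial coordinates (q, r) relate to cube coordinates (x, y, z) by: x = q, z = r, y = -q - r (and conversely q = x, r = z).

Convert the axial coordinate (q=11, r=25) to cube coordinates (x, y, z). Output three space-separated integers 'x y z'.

Answer: 11 -36 25

Derivation:
x = q = 11
z = r = 25
y = -x - z = -(11) - (25) = -36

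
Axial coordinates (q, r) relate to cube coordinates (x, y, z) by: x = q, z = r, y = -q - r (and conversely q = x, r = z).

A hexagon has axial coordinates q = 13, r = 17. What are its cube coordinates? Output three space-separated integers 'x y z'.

Answer: 13 -30 17

Derivation:
x = q = 13
z = r = 17
y = -x - z = -(13) - (17) = -30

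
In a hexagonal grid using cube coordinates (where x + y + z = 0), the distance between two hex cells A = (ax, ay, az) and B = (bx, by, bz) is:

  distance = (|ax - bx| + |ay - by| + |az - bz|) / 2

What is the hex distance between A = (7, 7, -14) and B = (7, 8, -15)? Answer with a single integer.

Answer: 1

Derivation:
|ax - bx| = |7 - 7| = 0
|ay - by| = |7 - 8| = 1
|az - bz| = |-14 - (-15)| = 1
distance = (0 + 1 + 1) / 2 = 2 / 2 = 1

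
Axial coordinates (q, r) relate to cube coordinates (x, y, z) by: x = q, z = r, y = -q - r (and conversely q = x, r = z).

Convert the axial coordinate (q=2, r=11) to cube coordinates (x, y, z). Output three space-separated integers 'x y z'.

x = q = 2
z = r = 11
y = -x - z = -(2) - (11) = -13

Answer: 2 -13 11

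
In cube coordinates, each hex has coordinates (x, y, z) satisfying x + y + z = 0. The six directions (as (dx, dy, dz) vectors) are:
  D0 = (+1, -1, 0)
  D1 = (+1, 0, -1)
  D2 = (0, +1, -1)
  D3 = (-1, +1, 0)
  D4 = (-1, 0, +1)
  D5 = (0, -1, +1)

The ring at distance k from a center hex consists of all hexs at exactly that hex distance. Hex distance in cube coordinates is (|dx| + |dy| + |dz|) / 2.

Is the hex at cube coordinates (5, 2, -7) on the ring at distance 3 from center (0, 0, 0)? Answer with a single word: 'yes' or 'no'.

|px - cx| = |5 - 0| = 5
|py - cy| = |2 - 0| = 2
|pz - cz| = |-7 - 0| = 7
distance = (5+2+7)/2 = 14/2 = 7
radius = 3; distance != radius -> no

Answer: no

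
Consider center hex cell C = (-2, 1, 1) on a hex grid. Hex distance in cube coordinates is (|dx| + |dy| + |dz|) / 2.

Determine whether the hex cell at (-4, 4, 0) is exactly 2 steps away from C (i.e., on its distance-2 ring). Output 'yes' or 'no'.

|px - cx| = |-4 - (-2)| = 2
|py - cy| = |4 - 1| = 3
|pz - cz| = |0 - 1| = 1
distance = (2+3+1)/2 = 6/2 = 3
radius = 2; distance != radius -> no

Answer: no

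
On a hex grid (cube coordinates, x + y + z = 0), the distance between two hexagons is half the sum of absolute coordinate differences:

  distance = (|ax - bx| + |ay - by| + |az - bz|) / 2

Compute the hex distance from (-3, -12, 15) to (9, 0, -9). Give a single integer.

|ax - bx| = |-3 - 9| = 12
|ay - by| = |-12 - 0| = 12
|az - bz| = |15 - (-9)| = 24
distance = (12 + 12 + 24) / 2 = 48 / 2 = 24

Answer: 24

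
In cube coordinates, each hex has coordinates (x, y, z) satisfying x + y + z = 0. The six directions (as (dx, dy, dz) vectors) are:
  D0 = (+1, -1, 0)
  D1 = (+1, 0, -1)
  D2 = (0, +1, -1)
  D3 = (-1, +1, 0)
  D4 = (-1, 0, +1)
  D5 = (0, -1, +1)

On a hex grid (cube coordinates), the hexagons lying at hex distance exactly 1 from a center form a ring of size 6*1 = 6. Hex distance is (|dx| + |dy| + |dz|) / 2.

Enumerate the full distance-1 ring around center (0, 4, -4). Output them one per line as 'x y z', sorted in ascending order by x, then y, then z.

Answer: -1 4 -3
-1 5 -4
0 3 -3
0 5 -5
1 3 -4
1 4 -5

Derivation:
Walk ring at distance 1 from (0, 4, -4):
Start at center + D4*1 = (-1, 4, -3)
  hex 0: (-1, 4, -3)
  hex 1: (0, 3, -3)
  hex 2: (1, 3, -4)
  hex 3: (1, 4, -5)
  hex 4: (0, 5, -5)
  hex 5: (-1, 5, -4)
Sorted: 6 hexes.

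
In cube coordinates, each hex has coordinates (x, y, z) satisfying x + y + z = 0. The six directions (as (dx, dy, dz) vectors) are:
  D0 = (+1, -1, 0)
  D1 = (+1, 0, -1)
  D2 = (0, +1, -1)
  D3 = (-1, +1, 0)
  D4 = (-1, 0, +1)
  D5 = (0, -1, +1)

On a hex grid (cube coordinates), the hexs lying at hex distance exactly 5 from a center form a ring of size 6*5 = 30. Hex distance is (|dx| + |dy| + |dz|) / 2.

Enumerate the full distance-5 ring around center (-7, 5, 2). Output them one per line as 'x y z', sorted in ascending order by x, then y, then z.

Walk ring at distance 5 from (-7, 5, 2):
Start at center + D4*5 = (-12, 5, 7)
  hex 0: (-12, 5, 7)
  hex 1: (-11, 4, 7)
  hex 2: (-10, 3, 7)
  hex 3: (-9, 2, 7)
  hex 4: (-8, 1, 7)
  hex 5: (-7, 0, 7)
  hex 6: (-6, 0, 6)
  hex 7: (-5, 0, 5)
  hex 8: (-4, 0, 4)
  hex 9: (-3, 0, 3)
  hex 10: (-2, 0, 2)
  hex 11: (-2, 1, 1)
  hex 12: (-2, 2, 0)
  hex 13: (-2, 3, -1)
  hex 14: (-2, 4, -2)
  hex 15: (-2, 5, -3)
  hex 16: (-3, 6, -3)
  hex 17: (-4, 7, -3)
  hex 18: (-5, 8, -3)
  hex 19: (-6, 9, -3)
  hex 20: (-7, 10, -3)
  hex 21: (-8, 10, -2)
  hex 22: (-9, 10, -1)
  hex 23: (-10, 10, 0)
  hex 24: (-11, 10, 1)
  hex 25: (-12, 10, 2)
  hex 26: (-12, 9, 3)
  hex 27: (-12, 8, 4)
  hex 28: (-12, 7, 5)
  hex 29: (-12, 6, 6)
Sorted: 30 hexes.

Answer: -12 5 7
-12 6 6
-12 7 5
-12 8 4
-12 9 3
-12 10 2
-11 4 7
-11 10 1
-10 3 7
-10 10 0
-9 2 7
-9 10 -1
-8 1 7
-8 10 -2
-7 0 7
-7 10 -3
-6 0 6
-6 9 -3
-5 0 5
-5 8 -3
-4 0 4
-4 7 -3
-3 0 3
-3 6 -3
-2 0 2
-2 1 1
-2 2 0
-2 3 -1
-2 4 -2
-2 5 -3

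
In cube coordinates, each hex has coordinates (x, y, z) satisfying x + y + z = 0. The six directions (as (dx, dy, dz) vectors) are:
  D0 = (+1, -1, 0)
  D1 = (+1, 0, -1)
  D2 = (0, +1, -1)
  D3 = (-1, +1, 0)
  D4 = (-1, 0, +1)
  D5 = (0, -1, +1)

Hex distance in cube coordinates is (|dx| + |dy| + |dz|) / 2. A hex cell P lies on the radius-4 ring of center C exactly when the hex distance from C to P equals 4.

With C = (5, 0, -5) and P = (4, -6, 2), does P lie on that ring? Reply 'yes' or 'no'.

Answer: no

Derivation:
|px - cx| = |4 - 5| = 1
|py - cy| = |-6 - 0| = 6
|pz - cz| = |2 - (-5)| = 7
distance = (1+6+7)/2 = 14/2 = 7
radius = 4; distance != radius -> no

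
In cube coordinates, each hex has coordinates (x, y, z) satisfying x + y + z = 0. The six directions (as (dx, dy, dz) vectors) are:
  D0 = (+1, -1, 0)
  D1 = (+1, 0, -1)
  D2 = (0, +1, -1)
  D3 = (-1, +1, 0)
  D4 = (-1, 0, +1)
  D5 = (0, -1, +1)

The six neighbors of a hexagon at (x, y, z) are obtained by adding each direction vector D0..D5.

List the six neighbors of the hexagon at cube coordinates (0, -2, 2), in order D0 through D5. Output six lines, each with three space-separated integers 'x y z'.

Answer: 1 -3 2
1 -2 1
0 -1 1
-1 -1 2
-1 -2 3
0 -3 3

Derivation:
Center: (0, -2, 2). Add each direction:
  D0: (0, -2, 2) + (1, -1, 0) = (1, -3, 2)
  D1: (0, -2, 2) + (1, 0, -1) = (1, -2, 1)
  D2: (0, -2, 2) + (0, 1, -1) = (0, -1, 1)
  D3: (0, -2, 2) + (-1, 1, 0) = (-1, -1, 2)
  D4: (0, -2, 2) + (-1, 0, 1) = (-1, -2, 3)
  D5: (0, -2, 2) + (0, -1, 1) = (0, -3, 3)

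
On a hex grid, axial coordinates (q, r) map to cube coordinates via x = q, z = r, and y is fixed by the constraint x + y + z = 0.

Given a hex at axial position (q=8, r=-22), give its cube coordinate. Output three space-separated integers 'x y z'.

x = q = 8
z = r = -22
y = -x - z = -(8) - (-22) = 14

Answer: 8 14 -22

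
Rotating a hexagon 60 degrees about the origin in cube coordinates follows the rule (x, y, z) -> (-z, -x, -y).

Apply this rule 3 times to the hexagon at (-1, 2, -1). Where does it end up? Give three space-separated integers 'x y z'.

Answer: 1 -2 1

Derivation:
Start: (-1, 2, -1)
Step 1: (-1, 2, -1) -> (-(-1), -(-1), -(2)) = (1, 1, -2)
Step 2: (1, 1, -2) -> (-(-2), -(1), -(1)) = (2, -1, -1)
Step 3: (2, -1, -1) -> (-(-1), -(2), -(-1)) = (1, -2, 1)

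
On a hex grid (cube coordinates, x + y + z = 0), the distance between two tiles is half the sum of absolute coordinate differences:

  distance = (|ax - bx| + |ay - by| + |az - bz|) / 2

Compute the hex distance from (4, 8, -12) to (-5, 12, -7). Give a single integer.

|ax - bx| = |4 - (-5)| = 9
|ay - by| = |8 - 12| = 4
|az - bz| = |-12 - (-7)| = 5
distance = (9 + 4 + 5) / 2 = 18 / 2 = 9

Answer: 9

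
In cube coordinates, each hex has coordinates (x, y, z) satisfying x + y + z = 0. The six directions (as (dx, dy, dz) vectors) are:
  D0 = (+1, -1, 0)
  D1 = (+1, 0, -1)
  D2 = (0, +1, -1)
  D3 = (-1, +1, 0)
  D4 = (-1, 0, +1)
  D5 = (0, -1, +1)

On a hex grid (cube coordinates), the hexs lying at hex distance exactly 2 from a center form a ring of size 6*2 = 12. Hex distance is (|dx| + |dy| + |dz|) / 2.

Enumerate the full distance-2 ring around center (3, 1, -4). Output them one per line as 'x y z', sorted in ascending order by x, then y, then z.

Walk ring at distance 2 from (3, 1, -4):
Start at center + D4*2 = (1, 1, -2)
  hex 0: (1, 1, -2)
  hex 1: (2, 0, -2)
  hex 2: (3, -1, -2)
  hex 3: (4, -1, -3)
  hex 4: (5, -1, -4)
  hex 5: (5, 0, -5)
  hex 6: (5, 1, -6)
  hex 7: (4, 2, -6)
  hex 8: (3, 3, -6)
  hex 9: (2, 3, -5)
  hex 10: (1, 3, -4)
  hex 11: (1, 2, -3)
Sorted: 12 hexes.

Answer: 1 1 -2
1 2 -3
1 3 -4
2 0 -2
2 3 -5
3 -1 -2
3 3 -6
4 -1 -3
4 2 -6
5 -1 -4
5 0 -5
5 1 -6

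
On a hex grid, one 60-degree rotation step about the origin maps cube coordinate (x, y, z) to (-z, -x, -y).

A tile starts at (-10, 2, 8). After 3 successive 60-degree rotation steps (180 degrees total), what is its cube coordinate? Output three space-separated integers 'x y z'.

Answer: 10 -2 -8

Derivation:
Start: (-10, 2, 8)
Step 1: (-10, 2, 8) -> (-(8), -(-10), -(2)) = (-8, 10, -2)
Step 2: (-8, 10, -2) -> (-(-2), -(-8), -(10)) = (2, 8, -10)
Step 3: (2, 8, -10) -> (-(-10), -(2), -(8)) = (10, -2, -8)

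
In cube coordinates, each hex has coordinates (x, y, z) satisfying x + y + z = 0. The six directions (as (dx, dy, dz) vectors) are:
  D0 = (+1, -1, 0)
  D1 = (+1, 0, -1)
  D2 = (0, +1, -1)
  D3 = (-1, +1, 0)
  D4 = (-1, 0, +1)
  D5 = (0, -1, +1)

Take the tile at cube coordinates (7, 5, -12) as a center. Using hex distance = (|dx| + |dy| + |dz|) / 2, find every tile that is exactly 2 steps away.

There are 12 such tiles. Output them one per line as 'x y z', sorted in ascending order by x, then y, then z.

Walk ring at distance 2 from (7, 5, -12):
Start at center + D4*2 = (5, 5, -10)
  hex 0: (5, 5, -10)
  hex 1: (6, 4, -10)
  hex 2: (7, 3, -10)
  hex 3: (8, 3, -11)
  hex 4: (9, 3, -12)
  hex 5: (9, 4, -13)
  hex 6: (9, 5, -14)
  hex 7: (8, 6, -14)
  hex 8: (7, 7, -14)
  hex 9: (6, 7, -13)
  hex 10: (5, 7, -12)
  hex 11: (5, 6, -11)
Sorted: 12 hexes.

Answer: 5 5 -10
5 6 -11
5 7 -12
6 4 -10
6 7 -13
7 3 -10
7 7 -14
8 3 -11
8 6 -14
9 3 -12
9 4 -13
9 5 -14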